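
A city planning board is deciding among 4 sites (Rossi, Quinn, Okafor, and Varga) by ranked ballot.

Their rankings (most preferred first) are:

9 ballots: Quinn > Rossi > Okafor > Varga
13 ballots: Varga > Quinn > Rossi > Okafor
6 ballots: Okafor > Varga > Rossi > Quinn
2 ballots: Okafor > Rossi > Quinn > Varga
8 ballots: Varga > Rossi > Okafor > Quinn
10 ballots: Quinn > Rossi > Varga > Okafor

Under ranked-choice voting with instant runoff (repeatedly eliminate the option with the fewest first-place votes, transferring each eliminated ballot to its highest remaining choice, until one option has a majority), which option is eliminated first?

Rossi

Round 1: Varga 21, Quinn 19, Okafor 8, Rossi 0. Rossi has the fewest and is eliminated.
Round 2: Varga 21, Quinn 19, Okafor 8. Okafor has the fewest and is eliminated.
Round 3: Varga 27, Quinn 21. Varga has a majority.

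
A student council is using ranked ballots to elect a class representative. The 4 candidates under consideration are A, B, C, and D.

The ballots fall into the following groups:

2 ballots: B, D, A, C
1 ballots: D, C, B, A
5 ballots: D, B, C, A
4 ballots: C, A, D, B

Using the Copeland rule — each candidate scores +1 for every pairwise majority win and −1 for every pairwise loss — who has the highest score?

D

Pairwise results:
  A vs B: B wins 8–4.
  A vs C: C wins 10–2.
  A vs D: D wins 8–4.
  B vs C: B wins 7–5.
  B vs D: D wins 10–2.
  C vs D: D wins 8–4.
Copeland scores (wins − losses):
  A: 0 − 3 = -3
  B: 2 − 1 = 1
  C: 1 − 2 = -1
  D: 3 − 0 = 3
D has the best Copeland score.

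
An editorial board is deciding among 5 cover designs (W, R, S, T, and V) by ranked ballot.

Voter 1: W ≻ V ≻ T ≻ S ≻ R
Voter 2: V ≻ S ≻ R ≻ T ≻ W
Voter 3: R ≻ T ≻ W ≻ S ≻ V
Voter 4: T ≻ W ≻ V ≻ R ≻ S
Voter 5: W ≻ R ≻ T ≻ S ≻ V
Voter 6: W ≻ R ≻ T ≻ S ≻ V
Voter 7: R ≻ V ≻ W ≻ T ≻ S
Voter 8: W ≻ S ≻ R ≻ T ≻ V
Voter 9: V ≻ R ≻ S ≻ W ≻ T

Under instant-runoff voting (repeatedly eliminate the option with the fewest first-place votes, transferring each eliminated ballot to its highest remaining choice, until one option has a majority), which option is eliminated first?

S

Round 1: W 4, R 2, V 2, T 1, S 0. S has the fewest and is eliminated.
Round 2: W 4, R 2, V 2, T 1. T has the fewest and is eliminated.
Round 3: W 5, R 2, V 2. W has a majority.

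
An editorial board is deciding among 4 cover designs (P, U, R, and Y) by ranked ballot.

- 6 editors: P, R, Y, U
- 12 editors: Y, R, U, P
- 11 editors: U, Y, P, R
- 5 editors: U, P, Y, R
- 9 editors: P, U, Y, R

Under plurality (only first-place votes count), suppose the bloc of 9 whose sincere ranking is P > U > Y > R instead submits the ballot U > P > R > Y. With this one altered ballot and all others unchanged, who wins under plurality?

U

First-place totals with the altered ballot: P 6, U 25, R 0, Y 12.
The winner is unchanged: still U.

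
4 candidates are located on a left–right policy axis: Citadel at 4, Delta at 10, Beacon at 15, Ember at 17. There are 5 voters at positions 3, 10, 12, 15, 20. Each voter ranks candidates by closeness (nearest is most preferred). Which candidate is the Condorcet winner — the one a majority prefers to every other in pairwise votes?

Delta

With single-peaked preferences on a line, the Condorcet winner is the candidate closest to the median voter.
The median voter (position 12) is closest to Delta at 10.
Check: Delta vs Beacon — voters closer to Delta: 3 of 5.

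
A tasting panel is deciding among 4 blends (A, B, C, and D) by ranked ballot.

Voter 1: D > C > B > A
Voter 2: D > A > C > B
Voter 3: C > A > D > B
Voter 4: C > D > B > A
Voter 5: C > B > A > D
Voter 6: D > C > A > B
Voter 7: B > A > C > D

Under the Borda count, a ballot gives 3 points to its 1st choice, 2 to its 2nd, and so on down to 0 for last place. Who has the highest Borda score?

Borda scores:
  A: 0 + 2 + 2 + 0 + 1 + 1 + 2 = 8
  B: 1 + 0 + 0 + 1 + 2 + 0 + 3 = 7
  C: 2 + 1 + 3 + 3 + 3 + 2 + 1 = 15
  D: 3 + 3 + 1 + 2 + 0 + 3 + 0 = 12
C has the highest total.

C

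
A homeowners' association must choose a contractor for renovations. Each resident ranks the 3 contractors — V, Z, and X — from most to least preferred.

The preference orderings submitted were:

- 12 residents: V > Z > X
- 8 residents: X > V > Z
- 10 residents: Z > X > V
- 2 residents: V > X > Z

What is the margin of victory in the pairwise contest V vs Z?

Ballots ranking V above Z: 12+8+2 = 22.
Ballots ranking Z above V: 10.
V wins 22–10, a margin of 12.

12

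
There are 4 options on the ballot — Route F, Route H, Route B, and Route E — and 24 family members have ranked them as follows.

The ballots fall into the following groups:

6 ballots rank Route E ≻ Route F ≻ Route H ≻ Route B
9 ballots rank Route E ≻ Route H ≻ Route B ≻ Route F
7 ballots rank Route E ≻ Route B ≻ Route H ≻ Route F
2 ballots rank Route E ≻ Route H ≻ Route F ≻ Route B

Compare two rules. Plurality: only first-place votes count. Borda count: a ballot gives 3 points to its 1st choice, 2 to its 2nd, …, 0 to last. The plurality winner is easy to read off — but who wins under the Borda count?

Plurality first-place counts: Route F 0, Route H 0, Route B 0, Route E 24 → Route E.
Borda totals: Route F 14, Route H 35, Route B 23, Route E 72 → Route E.

Route E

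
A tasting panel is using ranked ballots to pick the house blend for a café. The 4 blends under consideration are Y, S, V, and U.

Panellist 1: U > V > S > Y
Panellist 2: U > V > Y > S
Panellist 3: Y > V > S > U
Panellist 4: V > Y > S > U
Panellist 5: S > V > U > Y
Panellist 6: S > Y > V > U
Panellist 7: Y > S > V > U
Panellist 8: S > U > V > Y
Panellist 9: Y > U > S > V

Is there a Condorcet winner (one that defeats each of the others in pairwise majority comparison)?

No

Head-to-head results (9 voters total):
Y vs S: Y wins 5–4.
Y vs V: V wins 5–4.
Y vs U: Y wins 5–4.
S vs V: S wins 5–4.
S vs U: S wins 6–3.
V vs U: V wins 5–4.
No candidate beats all others: Y beats S beats V beats Y, a majority cycle.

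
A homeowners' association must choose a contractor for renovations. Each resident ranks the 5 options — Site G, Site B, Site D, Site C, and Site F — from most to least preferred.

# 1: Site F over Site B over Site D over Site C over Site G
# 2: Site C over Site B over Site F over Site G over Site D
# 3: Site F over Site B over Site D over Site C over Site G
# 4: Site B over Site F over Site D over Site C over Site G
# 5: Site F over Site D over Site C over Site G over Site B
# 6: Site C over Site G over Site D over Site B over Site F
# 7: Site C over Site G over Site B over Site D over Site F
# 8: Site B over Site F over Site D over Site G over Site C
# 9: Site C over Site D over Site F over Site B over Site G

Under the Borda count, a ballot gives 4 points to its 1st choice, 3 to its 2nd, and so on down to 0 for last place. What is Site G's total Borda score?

Borda scores:
  Site G: 0 + 1 + 0 + 0 + 1 + 3 + 3 + 1 + 0 = 9
  Site B: 3 + 3 + 3 + 4 + 0 + 1 + 2 + 4 + 1 = 21
  Site D: 2 + 0 + 2 + 2 + 3 + 2 + 1 + 2 + 3 = 17
  Site C: 1 + 4 + 1 + 1 + 2 + 4 + 4 + 0 + 4 = 21
  Site F: 4 + 2 + 4 + 3 + 4 + 0 + 0 + 3 + 2 = 22

9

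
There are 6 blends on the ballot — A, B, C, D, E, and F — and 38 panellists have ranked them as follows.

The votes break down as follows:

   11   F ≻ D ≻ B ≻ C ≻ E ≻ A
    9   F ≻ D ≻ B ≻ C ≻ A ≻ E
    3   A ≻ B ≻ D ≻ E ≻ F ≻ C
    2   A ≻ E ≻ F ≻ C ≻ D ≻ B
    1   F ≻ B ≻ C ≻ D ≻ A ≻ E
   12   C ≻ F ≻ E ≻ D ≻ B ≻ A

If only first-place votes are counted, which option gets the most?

First-place vote totals:
  A: 5
  B: 0
  C: 12
  D: 0
  E: 0
  F: 21
F has the most first-place votes.

F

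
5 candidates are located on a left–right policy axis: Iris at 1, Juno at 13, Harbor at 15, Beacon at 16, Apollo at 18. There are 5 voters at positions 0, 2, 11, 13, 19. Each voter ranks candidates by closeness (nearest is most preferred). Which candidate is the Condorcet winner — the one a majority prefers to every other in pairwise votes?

With single-peaked preferences on a line, the Condorcet winner is the candidate closest to the median voter.
The median voter (position 11) is closest to Juno at 13.
Check: Juno vs Apollo — voters closer to Juno: 4 of 5.

Juno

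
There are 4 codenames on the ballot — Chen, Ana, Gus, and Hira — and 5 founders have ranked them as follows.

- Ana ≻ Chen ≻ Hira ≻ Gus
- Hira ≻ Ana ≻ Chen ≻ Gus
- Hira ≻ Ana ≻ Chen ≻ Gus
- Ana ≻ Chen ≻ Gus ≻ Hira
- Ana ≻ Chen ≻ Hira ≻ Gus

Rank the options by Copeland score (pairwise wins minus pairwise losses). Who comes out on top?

Ana

Pairwise results:
  Chen vs Ana: Ana wins 5–0.
  Chen vs Gus: Chen wins 5–0.
  Chen vs Hira: Chen wins 3–2.
  Ana vs Gus: Ana wins 5–0.
  Ana vs Hira: Ana wins 3–2.
  Gus vs Hira: Hira wins 4–1.
Copeland scores (wins − losses):
  Chen: 2 − 1 = 1
  Ana: 3 − 0 = 3
  Gus: 0 − 3 = -3
  Hira: 1 − 2 = -1
Ana has the best Copeland score.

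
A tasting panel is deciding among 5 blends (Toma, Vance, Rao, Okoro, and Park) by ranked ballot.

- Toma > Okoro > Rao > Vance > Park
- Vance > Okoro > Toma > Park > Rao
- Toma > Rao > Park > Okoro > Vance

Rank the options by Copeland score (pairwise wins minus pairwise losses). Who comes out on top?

Pairwise results:
  Toma vs Vance: Toma wins 2–1.
  Toma vs Rao: Toma wins 3–0.
  Toma vs Okoro: Toma wins 2–1.
  Toma vs Park: Toma wins 3–0.
  Vance vs Rao: Rao wins 2–1.
  Vance vs Okoro: Okoro wins 2–1.
  Vance vs Park: Vance wins 2–1.
  Rao vs Okoro: Okoro wins 2–1.
  Rao vs Park: Rao wins 2–1.
  Okoro vs Park: Okoro wins 2–1.
Copeland scores (wins − losses):
  Toma: 4 − 0 = 4
  Vance: 1 − 3 = -2
  Rao: 2 − 2 = 0
  Okoro: 3 − 1 = 2
  Park: 0 − 4 = -4
Toma has the best Copeland score.

Toma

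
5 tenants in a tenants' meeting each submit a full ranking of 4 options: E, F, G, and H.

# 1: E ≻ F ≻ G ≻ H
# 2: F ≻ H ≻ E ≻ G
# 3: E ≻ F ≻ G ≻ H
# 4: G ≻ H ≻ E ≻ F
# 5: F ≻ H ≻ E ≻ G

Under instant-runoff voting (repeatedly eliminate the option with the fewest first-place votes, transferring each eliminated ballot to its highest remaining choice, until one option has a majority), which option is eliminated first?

Round 1: E 2, F 2, G 1, H 0. H has the fewest and is eliminated.
Round 2: E 2, F 2, G 1. G has the fewest and is eliminated.
Round 3: E 3, F 2. E has a majority.

H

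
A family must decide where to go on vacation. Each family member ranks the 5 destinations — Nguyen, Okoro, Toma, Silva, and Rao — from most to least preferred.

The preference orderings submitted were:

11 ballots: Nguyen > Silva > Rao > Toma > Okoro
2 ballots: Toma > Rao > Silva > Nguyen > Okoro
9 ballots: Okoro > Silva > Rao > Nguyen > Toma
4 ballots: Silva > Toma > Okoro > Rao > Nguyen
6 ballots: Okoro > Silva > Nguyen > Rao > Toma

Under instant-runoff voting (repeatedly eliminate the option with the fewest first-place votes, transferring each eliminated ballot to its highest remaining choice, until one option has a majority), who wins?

Round 1: Okoro 15, Nguyen 11, Silva 4, Toma 2, Rao 0. Rao has the fewest and is eliminated.
Round 2: Okoro 15, Nguyen 11, Silva 4, Toma 2. Toma has the fewest and is eliminated.
Round 3: Okoro 15, Nguyen 11, Silva 6. Silva has the fewest and is eliminated.
Round 4: Okoro 19, Nguyen 13. Okoro has a majority.

Okoro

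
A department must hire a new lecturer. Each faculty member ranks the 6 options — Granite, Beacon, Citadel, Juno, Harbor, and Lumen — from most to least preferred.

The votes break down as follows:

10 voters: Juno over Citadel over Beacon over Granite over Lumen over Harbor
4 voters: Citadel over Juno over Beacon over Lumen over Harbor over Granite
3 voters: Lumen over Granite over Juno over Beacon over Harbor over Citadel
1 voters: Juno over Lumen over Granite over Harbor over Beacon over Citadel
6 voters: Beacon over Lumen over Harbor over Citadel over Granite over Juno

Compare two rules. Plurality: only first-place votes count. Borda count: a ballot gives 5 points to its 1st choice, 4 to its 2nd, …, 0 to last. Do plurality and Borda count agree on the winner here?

Plurality first-place counts: Granite 0, Beacon 6, Citadel 4, Juno 11, Harbor 0, Lumen 3 → Juno.
Borda totals: Granite 41, Beacon 79, Citadel 72, Juno 80, Harbor 27, Lumen 61 → Juno.
The two rules agree on Juno.

Yes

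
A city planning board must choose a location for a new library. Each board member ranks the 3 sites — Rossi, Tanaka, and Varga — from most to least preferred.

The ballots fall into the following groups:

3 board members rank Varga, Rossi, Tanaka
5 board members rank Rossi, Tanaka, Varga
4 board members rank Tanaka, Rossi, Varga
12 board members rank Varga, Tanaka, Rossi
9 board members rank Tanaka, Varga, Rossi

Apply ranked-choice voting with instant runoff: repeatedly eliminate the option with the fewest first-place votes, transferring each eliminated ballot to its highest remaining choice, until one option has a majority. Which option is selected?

Tanaka

Round 1: Varga 15, Tanaka 13, Rossi 5. Rossi has the fewest and is eliminated.
Round 2: Tanaka 18, Varga 15. Tanaka has a majority.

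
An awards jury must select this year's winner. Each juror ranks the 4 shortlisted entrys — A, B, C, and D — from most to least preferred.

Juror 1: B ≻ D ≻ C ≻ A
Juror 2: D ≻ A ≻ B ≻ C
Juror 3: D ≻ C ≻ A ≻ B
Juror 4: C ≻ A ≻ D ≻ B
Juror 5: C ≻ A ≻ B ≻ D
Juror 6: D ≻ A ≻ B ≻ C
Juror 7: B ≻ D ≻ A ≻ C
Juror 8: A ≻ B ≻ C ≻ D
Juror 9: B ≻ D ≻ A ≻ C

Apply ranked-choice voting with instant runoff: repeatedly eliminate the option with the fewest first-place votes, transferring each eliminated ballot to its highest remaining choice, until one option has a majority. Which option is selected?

B

Round 1: B 3, D 3, C 2, A 1. A has the fewest and is eliminated.
Round 2: B 4, D 3, C 2. C has the fewest and is eliminated.
Round 3: B 5, D 4. B has a majority.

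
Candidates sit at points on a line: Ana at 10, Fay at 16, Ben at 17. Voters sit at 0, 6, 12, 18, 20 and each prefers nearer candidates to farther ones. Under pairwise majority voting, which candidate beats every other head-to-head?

Ana

With single-peaked preferences on a line, the Condorcet winner is the candidate closest to the median voter.
The median voter (position 12) is closest to Ana at 10.
Check: Ana vs Fay — voters closer to Ana: 3 of 5.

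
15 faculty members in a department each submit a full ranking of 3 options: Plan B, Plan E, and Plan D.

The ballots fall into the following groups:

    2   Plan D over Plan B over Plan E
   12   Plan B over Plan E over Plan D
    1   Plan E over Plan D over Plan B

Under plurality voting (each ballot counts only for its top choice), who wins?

Plan B

First-place vote totals:
  Plan B: 12
  Plan E: 1
  Plan D: 2
Plan B has the most first-place votes.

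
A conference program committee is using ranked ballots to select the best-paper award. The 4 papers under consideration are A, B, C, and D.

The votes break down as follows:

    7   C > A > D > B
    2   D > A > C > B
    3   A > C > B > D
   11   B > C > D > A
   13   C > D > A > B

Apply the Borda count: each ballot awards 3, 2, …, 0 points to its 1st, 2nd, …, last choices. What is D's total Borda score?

Borda scores:
  A: 7·2 + 2·2 + 3·3 + 11·0 + 13·1 = 40
  B: 7·0 + 2·0 + 3·1 + 11·3 + 13·0 = 36
  C: 7·3 + 2·1 + 3·2 + 11·2 + 13·3 = 90
  D: 7·1 + 2·3 + 3·0 + 11·1 + 13·2 = 50

50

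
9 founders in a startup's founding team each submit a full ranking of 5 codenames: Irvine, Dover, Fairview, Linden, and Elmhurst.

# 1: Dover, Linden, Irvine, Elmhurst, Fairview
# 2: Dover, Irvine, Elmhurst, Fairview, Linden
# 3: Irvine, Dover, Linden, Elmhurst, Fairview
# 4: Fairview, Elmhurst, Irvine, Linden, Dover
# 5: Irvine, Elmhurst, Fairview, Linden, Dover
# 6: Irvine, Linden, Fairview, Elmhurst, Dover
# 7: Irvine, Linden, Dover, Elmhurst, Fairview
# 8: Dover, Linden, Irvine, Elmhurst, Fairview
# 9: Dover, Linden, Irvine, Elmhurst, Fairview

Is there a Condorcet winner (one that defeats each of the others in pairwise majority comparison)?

Yes

Head-to-head results (9 voters total):
Irvine vs Dover: Irvine wins 5–4.
Irvine vs Fairview: Irvine wins 8–1.
Irvine vs Linden: Irvine wins 6–3.
Irvine vs Elmhurst: Irvine wins 8–1.
Dover vs Fairview: Dover wins 6–3.
Dover vs Linden: Dover wins 5–4.
Dover vs Elmhurst: Dover wins 6–3.
Fairview vs Linden: Linden wins 6–3.
Fairview vs Elmhurst: Elmhurst wins 7–2.
Linden vs Elmhurst: Linden wins 6–3.
Irvine beats each rival — Dover (5–4), Fairview (8–1), Linden (6–3), Elmhurst (8–1) — so Irvine is the Condorcet winner.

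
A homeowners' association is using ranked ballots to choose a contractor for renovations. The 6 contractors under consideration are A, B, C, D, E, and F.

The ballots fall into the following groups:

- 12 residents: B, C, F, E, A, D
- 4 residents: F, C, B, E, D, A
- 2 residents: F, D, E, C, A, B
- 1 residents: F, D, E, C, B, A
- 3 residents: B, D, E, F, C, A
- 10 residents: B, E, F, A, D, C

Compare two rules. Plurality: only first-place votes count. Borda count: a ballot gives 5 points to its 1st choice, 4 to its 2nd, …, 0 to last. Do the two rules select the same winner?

Plurality first-place counts: A 0, B 25, C 0, D 0, E 0, F 7 → B.
Borda totals: A 34, B 138, C 73, D 38, E 90, F 107 → B.
The two rules agree on B.

Yes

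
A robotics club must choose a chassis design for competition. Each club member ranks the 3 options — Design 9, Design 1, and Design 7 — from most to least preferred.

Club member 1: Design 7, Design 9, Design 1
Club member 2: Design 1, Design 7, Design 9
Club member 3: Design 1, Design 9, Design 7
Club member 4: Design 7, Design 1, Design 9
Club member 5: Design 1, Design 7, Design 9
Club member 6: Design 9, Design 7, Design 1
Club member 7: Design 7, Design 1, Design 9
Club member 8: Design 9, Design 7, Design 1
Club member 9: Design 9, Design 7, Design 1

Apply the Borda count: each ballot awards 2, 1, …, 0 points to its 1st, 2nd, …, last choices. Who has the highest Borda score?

Design 7

Borda scores:
  Design 9: 1 + 0 + 1 + 0 + 0 + 2 + 0 + 2 + 2 = 8
  Design 1: 0 + 2 + 2 + 1 + 2 + 0 + 1 + 0 + 0 = 8
  Design 7: 2 + 1 + 0 + 2 + 1 + 1 + 2 + 1 + 1 = 11
Design 7 has the highest total.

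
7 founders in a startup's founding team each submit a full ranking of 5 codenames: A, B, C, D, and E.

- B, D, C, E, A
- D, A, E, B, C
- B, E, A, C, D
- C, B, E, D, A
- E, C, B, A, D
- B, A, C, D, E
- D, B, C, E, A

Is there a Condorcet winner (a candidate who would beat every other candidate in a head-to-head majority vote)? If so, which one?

B

Head-to-head results (7 voters total):
A vs B: B wins 6–1.
A vs C: C wins 4–3.
A vs D: D wins 4–3.
A vs E: E wins 5–2.
B vs C: B wins 5–2.
B vs D: B wins 5–2.
B vs E: B wins 5–2.
C vs D: C wins 4–3.
C vs E: C wins 4–3.
D vs E: D wins 4–3.
B beats each rival — A (6–1), C (5–2), D (5–2), E (5–2) — so B is the Condorcet winner.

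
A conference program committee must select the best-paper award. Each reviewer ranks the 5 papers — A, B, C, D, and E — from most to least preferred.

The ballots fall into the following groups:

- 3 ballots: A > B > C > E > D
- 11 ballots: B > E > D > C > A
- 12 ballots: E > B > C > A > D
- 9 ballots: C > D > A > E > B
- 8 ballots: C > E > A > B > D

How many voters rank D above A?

Ballots ranking D above A: 11+9 = 20.
Ballots ranking A above D: 3+12+8 = 23.
So 20 of 43 voters prefer D to A.

20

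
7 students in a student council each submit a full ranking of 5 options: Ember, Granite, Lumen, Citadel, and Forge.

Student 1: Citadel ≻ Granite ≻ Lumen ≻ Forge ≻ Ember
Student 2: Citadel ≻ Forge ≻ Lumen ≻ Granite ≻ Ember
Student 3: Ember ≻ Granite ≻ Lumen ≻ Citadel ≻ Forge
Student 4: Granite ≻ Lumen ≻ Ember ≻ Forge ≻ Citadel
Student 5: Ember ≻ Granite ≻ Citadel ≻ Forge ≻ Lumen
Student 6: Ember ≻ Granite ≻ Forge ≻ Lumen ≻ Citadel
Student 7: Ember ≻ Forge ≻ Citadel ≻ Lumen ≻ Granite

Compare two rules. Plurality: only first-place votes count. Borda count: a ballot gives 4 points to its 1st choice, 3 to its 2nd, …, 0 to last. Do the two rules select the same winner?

Yes

Plurality first-place counts: Ember 4, Granite 1, Lumen 0, Citadel 2, Forge 0 → Ember.
Borda totals: Ember 18, Granite 17, Lumen 11, Citadel 13, Forge 11 → Ember.
The two rules agree on Ember.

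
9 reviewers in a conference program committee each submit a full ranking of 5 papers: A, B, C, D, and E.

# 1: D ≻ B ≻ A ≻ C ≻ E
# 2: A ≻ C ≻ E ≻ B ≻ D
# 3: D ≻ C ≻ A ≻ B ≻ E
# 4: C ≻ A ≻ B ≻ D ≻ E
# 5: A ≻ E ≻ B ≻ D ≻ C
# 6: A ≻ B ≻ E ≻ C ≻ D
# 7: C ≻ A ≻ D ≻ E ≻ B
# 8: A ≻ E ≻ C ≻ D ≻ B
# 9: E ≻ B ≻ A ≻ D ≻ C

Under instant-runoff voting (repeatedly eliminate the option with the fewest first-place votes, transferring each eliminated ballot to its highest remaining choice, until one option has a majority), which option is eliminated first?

Round 1: A 4, C 2, D 2, E 1, B 0. B has the fewest and is eliminated.
Round 2: A 4, C 2, D 2, E 1. E has the fewest and is eliminated.
Round 3: A 5, C 2, D 2. A has a majority.

B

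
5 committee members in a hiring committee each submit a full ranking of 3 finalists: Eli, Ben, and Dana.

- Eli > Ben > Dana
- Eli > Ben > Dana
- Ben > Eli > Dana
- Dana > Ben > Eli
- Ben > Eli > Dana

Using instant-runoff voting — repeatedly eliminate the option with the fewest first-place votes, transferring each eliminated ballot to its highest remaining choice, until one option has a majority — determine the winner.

Ben

Round 1: Eli 2, Ben 2, Dana 1. Dana has the fewest and is eliminated.
Round 2: Ben 3, Eli 2. Ben has a majority.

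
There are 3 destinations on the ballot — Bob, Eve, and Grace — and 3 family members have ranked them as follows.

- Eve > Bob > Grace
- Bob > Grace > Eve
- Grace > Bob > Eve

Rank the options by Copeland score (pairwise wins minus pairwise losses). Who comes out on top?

Bob

Pairwise results:
  Bob vs Eve: Bob wins 2–1.
  Bob vs Grace: Bob wins 2–1.
  Eve vs Grace: Grace wins 2–1.
Copeland scores (wins − losses):
  Bob: 2 − 0 = 2
  Eve: 0 − 2 = -2
  Grace: 1 − 1 = 0
Bob has the best Copeland score.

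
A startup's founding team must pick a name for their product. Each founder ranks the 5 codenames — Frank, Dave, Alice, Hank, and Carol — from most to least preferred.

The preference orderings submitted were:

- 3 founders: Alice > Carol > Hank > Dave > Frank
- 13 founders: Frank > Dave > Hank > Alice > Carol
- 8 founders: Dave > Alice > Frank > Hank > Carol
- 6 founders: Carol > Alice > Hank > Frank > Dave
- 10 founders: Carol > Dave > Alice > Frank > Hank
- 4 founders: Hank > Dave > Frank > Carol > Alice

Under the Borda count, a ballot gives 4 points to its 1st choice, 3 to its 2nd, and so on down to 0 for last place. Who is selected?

Borda scores:
  Frank: 3·0 + 13·4 + 8·2 + 6·1 + 10·1 + 4·2 = 92
  Dave: 3·1 + 13·3 + 8·4 + 6·0 + 10·3 + 4·3 = 116
  Alice: 3·4 + 13·1 + 8·3 + 6·3 + 10·2 + 4·0 = 87
  Hank: 3·2 + 13·2 + 8·1 + 6·2 + 10·0 + 4·4 = 68
  Carol: 3·3 + 13·0 + 8·0 + 6·4 + 10·4 + 4·1 = 77
Dave has the highest total.

Dave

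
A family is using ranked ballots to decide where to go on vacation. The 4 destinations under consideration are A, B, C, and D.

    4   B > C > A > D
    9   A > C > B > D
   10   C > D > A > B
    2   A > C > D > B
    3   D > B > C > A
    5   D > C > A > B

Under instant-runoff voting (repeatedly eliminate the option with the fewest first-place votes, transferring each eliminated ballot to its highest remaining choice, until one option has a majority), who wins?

C

Round 1: A 11, C 10, D 8, B 4. B has the fewest and is eliminated.
Round 2: C 14, A 11, D 8. D has the fewest and is eliminated.
Round 3: C 22, A 11. C has a majority.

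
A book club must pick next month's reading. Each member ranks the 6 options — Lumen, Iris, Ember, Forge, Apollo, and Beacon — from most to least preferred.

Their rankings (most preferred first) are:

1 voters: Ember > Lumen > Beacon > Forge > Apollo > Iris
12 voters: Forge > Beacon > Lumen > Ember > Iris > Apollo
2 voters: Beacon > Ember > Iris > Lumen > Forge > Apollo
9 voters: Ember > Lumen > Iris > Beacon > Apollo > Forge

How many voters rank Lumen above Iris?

Ballots ranking Lumen above Iris: 1+12+9 = 22.
Ballots ranking Iris above Lumen: 2.
So 22 of 24 voters prefer Lumen to Iris.

22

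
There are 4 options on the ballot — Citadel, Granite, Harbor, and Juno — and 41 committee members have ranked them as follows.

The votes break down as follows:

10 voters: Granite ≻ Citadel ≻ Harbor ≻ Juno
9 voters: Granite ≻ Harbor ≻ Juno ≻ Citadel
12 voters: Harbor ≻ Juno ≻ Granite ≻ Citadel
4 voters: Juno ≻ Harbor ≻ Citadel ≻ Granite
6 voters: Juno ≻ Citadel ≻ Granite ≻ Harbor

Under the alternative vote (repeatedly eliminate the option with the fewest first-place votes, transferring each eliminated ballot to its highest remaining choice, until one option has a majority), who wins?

Round 1: Granite 19, Harbor 12, Juno 10, Citadel 0. Citadel has the fewest and is eliminated.
Round 2: Granite 19, Harbor 12, Juno 10. Juno has the fewest and is eliminated.
Round 3: Granite 25, Harbor 16. Granite has a majority.

Granite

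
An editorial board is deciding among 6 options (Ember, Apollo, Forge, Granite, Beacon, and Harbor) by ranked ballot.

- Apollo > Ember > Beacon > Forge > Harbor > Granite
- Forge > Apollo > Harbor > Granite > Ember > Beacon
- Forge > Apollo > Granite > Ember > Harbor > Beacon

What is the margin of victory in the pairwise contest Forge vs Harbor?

Ballots ranking Forge above Harbor: 3.
Ballots ranking Harbor above Forge: 0.
Forge wins 3–0, a margin of 3.

3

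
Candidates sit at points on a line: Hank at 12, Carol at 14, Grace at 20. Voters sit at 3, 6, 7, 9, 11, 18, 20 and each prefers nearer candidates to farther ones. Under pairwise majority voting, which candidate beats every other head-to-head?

With single-peaked preferences on a line, the Condorcet winner is the candidate closest to the median voter.
The median voter (position 9) is closest to Hank at 12.
Check: Hank vs Carol — voters closer to Hank: 5 of 7.

Hank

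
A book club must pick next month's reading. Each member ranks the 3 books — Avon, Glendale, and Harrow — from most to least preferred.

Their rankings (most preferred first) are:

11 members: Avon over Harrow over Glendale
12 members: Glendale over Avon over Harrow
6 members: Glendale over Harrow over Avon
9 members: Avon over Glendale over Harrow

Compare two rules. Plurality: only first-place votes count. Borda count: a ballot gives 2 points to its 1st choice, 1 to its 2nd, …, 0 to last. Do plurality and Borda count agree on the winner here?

Yes

Plurality first-place counts: Avon 20, Glendale 18, Harrow 0 → Avon.
Borda totals: Avon 52, Glendale 45, Harrow 17 → Avon.
The two rules agree on Avon.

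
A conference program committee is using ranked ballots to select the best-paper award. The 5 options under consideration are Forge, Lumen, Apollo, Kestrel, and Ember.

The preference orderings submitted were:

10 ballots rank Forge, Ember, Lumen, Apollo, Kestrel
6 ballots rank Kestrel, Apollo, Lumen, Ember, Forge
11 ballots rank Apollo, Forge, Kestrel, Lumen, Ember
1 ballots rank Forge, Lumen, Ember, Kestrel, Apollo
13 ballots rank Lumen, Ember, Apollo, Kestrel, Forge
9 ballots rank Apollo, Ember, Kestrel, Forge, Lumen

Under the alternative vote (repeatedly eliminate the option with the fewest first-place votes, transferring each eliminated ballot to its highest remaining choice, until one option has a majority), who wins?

Round 1: Apollo 20, Lumen 13, Forge 11, Kestrel 6, Ember 0. Ember has the fewest and is eliminated.
Round 2: Apollo 20, Lumen 13, Forge 11, Kestrel 6. Kestrel has the fewest and is eliminated.
Round 3: Apollo 26, Lumen 13, Forge 11. Apollo has a majority.

Apollo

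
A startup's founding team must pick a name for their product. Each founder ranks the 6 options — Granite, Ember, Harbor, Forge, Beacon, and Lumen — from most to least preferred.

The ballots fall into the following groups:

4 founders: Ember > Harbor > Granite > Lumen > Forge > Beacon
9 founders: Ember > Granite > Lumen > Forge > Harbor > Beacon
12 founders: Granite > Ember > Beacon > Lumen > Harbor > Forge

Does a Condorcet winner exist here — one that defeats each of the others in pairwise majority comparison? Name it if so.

Head-to-head results (25 voters total):
Granite vs Ember: Ember wins 13–12.
Granite vs Harbor: Granite wins 21–4.
Granite vs Forge: Granite wins 25–0.
Granite vs Beacon: Granite wins 25–0.
Granite vs Lumen: Granite wins 25–0.
Ember vs Harbor: Ember wins 25–0.
Ember vs Forge: Ember wins 25–0.
Ember vs Beacon: Ember wins 25–0.
Ember vs Lumen: Ember wins 25–0.
Harbor vs Forge: Harbor wins 16–9.
Harbor vs Beacon: Harbor wins 13–12.
Harbor vs Lumen: Lumen wins 21–4.
Forge vs Beacon: Forge wins 13–12.
Forge vs Lumen: Lumen wins 25–0.
Beacon vs Lumen: Lumen wins 13–12.
Ember beats each rival — Granite (13–12), Harbor (25–0), Forge (25–0), Beacon (25–0), Lumen (25–0) — so Ember is the Condorcet winner.

Ember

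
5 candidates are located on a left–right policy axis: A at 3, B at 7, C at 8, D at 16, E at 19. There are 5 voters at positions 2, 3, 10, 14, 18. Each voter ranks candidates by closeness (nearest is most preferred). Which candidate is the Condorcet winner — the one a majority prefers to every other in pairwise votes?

C

With single-peaked preferences on a line, the Condorcet winner is the candidate closest to the median voter.
The median voter (position 10) is closest to C at 8.
Check: C vs E — voters closer to C: 3 of 5.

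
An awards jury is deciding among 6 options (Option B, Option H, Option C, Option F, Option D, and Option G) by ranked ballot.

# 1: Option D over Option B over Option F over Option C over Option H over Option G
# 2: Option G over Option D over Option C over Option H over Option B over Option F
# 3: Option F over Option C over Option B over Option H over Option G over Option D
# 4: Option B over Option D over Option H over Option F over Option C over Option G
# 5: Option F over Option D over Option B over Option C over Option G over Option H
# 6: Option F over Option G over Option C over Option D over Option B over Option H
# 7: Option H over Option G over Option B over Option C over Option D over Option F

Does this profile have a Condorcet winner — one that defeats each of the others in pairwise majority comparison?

Head-to-head results (7 voters total):
Option B vs Option H: Option B wins 5–2.
Option B vs Option C: Option B wins 4–3.
Option B vs Option F: Option B wins 4–3.
Option B vs Option D: Option D wins 4–3.
Option B vs Option G: Option B wins 4–3.
Option H vs Option C: Option C wins 5–2.
Option H vs Option F: Option F wins 4–3.
Option H vs Option D: Option D wins 5–2.
Option H vs Option G: Option H wins 4–3.
Option C vs Option F: Option F wins 5–2.
Option C vs Option D: Option D wins 4–3.
Option C vs Option G: Option C wins 4–3.
Option F vs Option D: Option D wins 4–3.
Option F vs Option G: Option F wins 5–2.
Option D vs Option G: Option G wins 4–3.
No candidate beats all others: Option B beats Option G beats Option D beats Option B, a majority cycle.

No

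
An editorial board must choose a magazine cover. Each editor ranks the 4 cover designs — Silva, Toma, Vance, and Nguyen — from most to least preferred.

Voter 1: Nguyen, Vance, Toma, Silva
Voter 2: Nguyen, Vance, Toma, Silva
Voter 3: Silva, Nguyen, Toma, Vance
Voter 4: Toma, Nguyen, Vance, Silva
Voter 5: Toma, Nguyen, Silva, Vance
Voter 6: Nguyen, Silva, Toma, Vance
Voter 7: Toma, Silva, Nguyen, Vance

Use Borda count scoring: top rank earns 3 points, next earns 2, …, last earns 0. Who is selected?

Borda scores:
  Silva: 0 + 0 + 3 + 0 + 1 + 2 + 2 = 8
  Toma: 1 + 1 + 1 + 3 + 3 + 1 + 3 = 13
  Vance: 2 + 2 + 0 + 1 + 0 + 0 + 0 = 5
  Nguyen: 3 + 3 + 2 + 2 + 2 + 3 + 1 = 16
Nguyen has the highest total.

Nguyen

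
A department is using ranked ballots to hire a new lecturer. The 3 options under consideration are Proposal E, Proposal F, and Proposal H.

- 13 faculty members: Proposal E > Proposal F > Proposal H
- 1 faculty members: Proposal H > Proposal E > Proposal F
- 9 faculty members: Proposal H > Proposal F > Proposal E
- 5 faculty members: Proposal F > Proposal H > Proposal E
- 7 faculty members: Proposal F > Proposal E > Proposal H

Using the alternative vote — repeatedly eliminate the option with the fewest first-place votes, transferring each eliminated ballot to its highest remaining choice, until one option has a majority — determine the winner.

Proposal F

Round 1: Proposal E 13, Proposal F 12, Proposal H 10. Proposal H has the fewest and is eliminated.
Round 2: Proposal F 21, Proposal E 14. Proposal F has a majority.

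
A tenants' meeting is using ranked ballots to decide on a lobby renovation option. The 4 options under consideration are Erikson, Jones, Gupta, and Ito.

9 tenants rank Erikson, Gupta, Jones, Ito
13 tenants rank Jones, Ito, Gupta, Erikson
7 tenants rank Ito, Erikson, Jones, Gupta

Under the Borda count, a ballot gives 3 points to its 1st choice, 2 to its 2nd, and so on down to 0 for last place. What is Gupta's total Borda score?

Borda scores:
  Erikson: 9·3 + 13·0 + 7·2 = 41
  Jones: 9·1 + 13·3 + 7·1 = 55
  Gupta: 9·2 + 13·1 + 7·0 = 31
  Ito: 9·0 + 13·2 + 7·3 = 47

31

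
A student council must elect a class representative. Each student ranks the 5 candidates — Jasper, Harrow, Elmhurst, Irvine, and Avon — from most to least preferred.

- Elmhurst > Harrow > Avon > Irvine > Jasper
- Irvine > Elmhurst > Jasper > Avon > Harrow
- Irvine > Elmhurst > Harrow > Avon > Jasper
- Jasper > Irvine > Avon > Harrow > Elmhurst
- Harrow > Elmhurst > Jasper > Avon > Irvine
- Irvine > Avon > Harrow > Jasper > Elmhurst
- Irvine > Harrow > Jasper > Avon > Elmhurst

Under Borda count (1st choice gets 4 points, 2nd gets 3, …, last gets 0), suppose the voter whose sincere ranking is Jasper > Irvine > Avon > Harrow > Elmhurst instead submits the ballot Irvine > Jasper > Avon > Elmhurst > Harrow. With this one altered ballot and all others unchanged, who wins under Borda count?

Borda totals with the altered ballot: Jasper 10, Harrow 14, Elmhurst 14, Irvine 21, Avon 11.
The winner is unchanged: still Irvine.

Irvine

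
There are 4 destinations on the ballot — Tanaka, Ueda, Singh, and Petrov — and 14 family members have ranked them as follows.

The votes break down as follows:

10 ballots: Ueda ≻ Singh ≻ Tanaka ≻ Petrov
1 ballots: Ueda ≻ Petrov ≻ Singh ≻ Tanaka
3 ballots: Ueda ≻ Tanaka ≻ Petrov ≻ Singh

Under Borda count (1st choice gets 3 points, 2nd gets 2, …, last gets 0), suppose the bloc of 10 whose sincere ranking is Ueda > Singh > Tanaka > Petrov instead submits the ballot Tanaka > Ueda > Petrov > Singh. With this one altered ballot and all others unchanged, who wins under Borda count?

Borda totals with the altered ballot: Tanaka 36, Ueda 32, Singh 1, Petrov 15.
The switch changes the winner from Ueda to Tanaka.

Tanaka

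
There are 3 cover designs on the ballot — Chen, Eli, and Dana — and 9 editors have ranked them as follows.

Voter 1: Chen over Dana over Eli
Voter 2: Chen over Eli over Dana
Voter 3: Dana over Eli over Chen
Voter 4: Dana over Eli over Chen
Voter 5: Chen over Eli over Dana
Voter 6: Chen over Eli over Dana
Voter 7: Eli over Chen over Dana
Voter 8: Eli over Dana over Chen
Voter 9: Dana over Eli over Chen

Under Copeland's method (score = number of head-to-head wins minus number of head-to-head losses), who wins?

Eli

Pairwise results:
  Chen vs Eli: Eli wins 5–4.
  Chen vs Dana: Chen wins 5–4.
  Eli vs Dana: Eli wins 5–4.
Copeland scores (wins − losses):
  Chen: 1 − 1 = 0
  Eli: 2 − 0 = 2
  Dana: 0 − 2 = -2
Eli has the best Copeland score.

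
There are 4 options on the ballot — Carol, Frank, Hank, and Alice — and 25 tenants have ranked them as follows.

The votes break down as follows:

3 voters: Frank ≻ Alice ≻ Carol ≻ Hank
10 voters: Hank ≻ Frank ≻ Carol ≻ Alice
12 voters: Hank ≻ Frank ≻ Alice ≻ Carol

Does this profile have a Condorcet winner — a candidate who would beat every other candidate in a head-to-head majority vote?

Yes

Head-to-head results (25 voters total):
Carol vs Frank: Frank wins 25–0.
Carol vs Hank: Hank wins 22–3.
Carol vs Alice: Alice wins 15–10.
Frank vs Hank: Hank wins 22–3.
Frank vs Alice: Frank wins 25–0.
Hank vs Alice: Hank wins 22–3.
Hank beats each rival — Carol (22–3), Frank (22–3), Alice (22–3) — so Hank is the Condorcet winner.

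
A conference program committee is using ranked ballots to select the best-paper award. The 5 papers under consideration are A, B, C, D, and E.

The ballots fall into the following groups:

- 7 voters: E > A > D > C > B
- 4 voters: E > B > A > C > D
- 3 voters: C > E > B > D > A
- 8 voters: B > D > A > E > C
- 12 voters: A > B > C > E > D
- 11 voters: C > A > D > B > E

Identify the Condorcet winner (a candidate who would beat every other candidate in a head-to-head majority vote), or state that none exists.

A

Head-to-head results (45 voters total):
A vs B: A wins 30–15.
A vs C: A wins 31–14.
A vs D: A wins 34–11.
A vs E: A wins 31–14.
B vs C: B wins 24–21.
B vs D: B wins 27–18.
B vs E: B wins 31–14.
C vs D: C wins 30–15.
C vs E: C wins 26–19.
D vs E: E wins 26–19.
A beats each rival — B (30–15), C (31–14), D (34–11), E (31–14) — so A is the Condorcet winner.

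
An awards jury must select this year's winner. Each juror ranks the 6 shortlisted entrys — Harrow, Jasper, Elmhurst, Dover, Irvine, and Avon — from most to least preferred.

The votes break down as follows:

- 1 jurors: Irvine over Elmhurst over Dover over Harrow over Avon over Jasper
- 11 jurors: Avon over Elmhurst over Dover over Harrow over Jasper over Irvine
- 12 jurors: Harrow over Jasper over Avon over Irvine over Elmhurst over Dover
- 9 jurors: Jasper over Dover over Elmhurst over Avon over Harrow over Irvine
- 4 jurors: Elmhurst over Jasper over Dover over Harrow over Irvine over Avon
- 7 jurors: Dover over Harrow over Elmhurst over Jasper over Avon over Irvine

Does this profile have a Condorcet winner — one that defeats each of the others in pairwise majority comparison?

No

Head-to-head results (44 voters total):
Harrow vs Jasper: Harrow wins 31–13.
Harrow vs Elmhurst: Elmhurst wins 25–19.
Harrow vs Dover: Dover wins 32–12.
Harrow vs Irvine: Harrow wins 43–1.
Harrow vs Avon: Harrow wins 24–20.
Jasper vs Elmhurst: Elmhurst wins 23–21.
Jasper vs Dover: Jasper wins 25–19.
Jasper vs Irvine: Jasper wins 43–1.
Jasper vs Avon: Jasper wins 32–12.
Elmhurst vs Dover: Elmhurst wins 28–16.
Elmhurst vs Irvine: Elmhurst wins 31–13.
Elmhurst vs Avon: Avon wins 23–21.
Dover vs Irvine: Dover wins 31–13.
Dover vs Avon: Avon wins 23–21.
Irvine vs Avon: Avon wins 39–5.
No candidate beats all others: Harrow beats Jasper beats Dover beats Harrow, a majority cycle.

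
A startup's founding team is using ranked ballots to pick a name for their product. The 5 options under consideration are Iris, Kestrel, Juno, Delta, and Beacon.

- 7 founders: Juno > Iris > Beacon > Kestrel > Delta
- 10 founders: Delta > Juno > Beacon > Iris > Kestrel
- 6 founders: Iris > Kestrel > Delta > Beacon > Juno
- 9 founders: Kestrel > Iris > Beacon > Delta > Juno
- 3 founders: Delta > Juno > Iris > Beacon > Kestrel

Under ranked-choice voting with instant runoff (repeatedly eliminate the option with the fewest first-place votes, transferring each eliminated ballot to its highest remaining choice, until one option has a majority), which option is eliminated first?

Beacon

Round 1: Delta 13, Kestrel 9, Juno 7, Iris 6, Beacon 0. Beacon has the fewest and is eliminated.
Round 2: Delta 13, Kestrel 9, Juno 7, Iris 6. Iris has the fewest and is eliminated.
Round 3: Kestrel 15, Delta 13, Juno 7. Juno has the fewest and is eliminated.
Round 4: Kestrel 22, Delta 13. Kestrel has a majority.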